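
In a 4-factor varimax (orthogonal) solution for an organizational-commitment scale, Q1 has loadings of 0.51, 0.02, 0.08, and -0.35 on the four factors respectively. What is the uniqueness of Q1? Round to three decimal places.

h² = 0.51² + 0.02² + 0.08² + (-0.35)² = 0.2601 + 0.0004 + 0.0064 + 0.1225 = 0.3894
Uniqueness u² = 1 − h² = 1 − 0.3894 = 0.6106

0.611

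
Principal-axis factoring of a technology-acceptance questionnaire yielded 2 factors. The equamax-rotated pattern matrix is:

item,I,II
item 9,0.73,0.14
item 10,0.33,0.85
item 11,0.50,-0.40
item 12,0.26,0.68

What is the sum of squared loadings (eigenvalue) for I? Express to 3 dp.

0.959

SS loadings for I = 0.73² + 0.33² + 0.50² + 0.26² = 0.5329 + 0.1089 + 0.2500 + 0.0676 = 0.9594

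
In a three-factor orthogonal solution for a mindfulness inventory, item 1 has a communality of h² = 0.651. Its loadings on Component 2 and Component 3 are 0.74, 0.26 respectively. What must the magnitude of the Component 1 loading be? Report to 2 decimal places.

Under orthogonal rotation h² = Σλ², so λ_Component 1² = h² − (0.6152) = 0.651 − 0.6152 = 0.0358.
|λ| = √0.0358 = 0.1892.

0.19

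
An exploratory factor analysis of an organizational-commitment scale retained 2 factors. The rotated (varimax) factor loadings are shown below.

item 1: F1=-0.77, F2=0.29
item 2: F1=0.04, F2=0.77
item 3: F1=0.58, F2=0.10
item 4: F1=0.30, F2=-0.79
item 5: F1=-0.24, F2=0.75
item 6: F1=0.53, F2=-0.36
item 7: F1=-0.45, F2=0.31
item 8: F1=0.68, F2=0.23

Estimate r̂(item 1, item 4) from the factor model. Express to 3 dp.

r̂ = Σ λ_i·λ_j across factors = (-0.77)(0.30) + (0.29)(-0.79)
  = -0.2310 -0.2291 = -0.4601

-0.460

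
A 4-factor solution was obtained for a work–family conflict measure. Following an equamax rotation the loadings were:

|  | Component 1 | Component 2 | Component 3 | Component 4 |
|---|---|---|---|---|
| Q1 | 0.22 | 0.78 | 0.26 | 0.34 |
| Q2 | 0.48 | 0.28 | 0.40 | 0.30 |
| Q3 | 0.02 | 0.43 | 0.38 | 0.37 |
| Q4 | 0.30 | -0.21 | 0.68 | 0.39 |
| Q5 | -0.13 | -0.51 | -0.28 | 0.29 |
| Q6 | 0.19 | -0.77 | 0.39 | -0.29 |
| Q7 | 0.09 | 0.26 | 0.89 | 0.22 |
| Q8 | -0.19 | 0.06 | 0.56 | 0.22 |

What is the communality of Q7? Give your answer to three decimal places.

h² = 0.09² + 0.26² + 0.89² + 0.22² = 0.0081 + 0.0676 + 0.7921 + 0.0484 = 0.9162

0.916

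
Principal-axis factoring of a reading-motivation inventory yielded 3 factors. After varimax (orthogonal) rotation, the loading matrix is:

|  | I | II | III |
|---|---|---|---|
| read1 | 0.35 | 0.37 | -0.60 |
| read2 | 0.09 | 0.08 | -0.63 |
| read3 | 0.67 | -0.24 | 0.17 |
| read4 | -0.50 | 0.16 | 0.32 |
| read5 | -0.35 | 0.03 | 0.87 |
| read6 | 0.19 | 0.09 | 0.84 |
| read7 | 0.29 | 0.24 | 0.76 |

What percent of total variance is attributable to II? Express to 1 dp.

4.2%

SS loadings for II = 0.37² + 0.08² + (-0.24)² + 0.16² + 0.03² + 0.09² + 0.24² = 0.2931
With 7 standardized items, total variance = 7. Proportion = 0.2931/7 = 0.0419 → 4.19%.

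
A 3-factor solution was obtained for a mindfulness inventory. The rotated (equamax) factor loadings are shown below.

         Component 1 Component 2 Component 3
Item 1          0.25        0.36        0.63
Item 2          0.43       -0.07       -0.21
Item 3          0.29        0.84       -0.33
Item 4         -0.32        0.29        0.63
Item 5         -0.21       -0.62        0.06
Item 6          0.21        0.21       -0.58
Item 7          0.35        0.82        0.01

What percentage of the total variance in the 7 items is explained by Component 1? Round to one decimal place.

9.2%

SS loadings for Component 1 = 0.25² + 0.43² + 0.29² + (-0.32)² + (-0.21)² + 0.21² + 0.35² = 0.6446
With 7 standardized items, total variance = 7. Proportion = 0.6446/7 = 0.0921 → 9.21%.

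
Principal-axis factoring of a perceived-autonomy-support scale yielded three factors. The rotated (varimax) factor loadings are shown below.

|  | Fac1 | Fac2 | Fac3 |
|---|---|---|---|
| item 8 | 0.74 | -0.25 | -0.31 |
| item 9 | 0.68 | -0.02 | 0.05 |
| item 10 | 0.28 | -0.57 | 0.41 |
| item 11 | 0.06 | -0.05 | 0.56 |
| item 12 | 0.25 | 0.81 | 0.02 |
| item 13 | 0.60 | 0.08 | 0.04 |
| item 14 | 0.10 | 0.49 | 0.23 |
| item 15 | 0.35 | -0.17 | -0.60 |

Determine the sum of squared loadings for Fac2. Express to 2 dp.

SS loadings for Fac2 = (-0.25)² + (-0.02)² + (-0.57)² + (-0.05)² + 0.81² + 0.08² + 0.49² + (-0.17)² = 0.0625 + 0.0004 + 0.3249 + 0.0025 + 0.6561 + 0.0064 + 0.2401 + 0.0289 = 1.3218

1.32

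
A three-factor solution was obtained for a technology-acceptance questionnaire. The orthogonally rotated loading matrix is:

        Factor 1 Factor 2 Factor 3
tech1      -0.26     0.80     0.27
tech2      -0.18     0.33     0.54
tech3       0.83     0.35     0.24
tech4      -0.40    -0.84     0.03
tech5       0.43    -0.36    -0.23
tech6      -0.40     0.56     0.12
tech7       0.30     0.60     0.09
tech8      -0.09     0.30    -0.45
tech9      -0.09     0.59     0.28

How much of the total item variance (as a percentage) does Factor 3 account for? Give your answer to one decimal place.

8.7%

SS loadings for Factor 3 = 0.27² + 0.54² + 0.24² + 0.03² + (-0.23)² + 0.12² + 0.09² + (-0.45)² + 0.28² = 0.7793
With 9 standardized items, total variance = 9. Proportion = 0.7793/9 = 0.0866 → 8.66%.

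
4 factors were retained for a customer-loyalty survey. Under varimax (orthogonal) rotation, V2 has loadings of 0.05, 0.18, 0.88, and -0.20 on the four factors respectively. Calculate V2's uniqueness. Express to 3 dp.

0.151

h² = 0.05² + 0.18² + 0.88² + (-0.20)² = 0.0025 + 0.0324 + 0.7744 + 0.0400 = 0.8493
Uniqueness u² = 1 − h² = 1 − 0.8493 = 0.1507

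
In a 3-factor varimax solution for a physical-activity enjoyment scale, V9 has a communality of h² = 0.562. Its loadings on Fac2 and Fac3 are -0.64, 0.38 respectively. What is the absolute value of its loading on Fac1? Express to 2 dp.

Under orthogonal rotation h² = Σλ², so λ_Fac1² = h² − (0.5540) = 0.562 − 0.5540 = 0.0080.
|λ| = √0.0080 = 0.0894.

0.09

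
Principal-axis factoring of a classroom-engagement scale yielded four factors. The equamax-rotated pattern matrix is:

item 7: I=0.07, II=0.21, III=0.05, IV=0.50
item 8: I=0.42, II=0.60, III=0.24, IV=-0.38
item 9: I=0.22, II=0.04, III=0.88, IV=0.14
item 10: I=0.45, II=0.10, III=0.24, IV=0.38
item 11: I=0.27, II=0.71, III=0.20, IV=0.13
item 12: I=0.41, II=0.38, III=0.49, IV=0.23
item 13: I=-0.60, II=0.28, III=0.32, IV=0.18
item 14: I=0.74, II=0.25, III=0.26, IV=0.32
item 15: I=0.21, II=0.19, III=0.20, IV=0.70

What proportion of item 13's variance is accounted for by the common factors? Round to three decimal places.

h² = (-0.60)² + 0.28² + 0.32² + 0.18² = 0.3600 + 0.0784 + 0.1024 + 0.0324 = 0.5732

0.573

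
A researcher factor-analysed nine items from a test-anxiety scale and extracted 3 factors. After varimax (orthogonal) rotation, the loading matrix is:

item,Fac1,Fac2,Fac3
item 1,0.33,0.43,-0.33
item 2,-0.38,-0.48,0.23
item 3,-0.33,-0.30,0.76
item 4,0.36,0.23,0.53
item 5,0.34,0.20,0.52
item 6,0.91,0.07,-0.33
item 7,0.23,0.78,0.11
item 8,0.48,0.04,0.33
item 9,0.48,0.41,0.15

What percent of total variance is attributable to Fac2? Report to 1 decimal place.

15.3%

SS loadings for Fac2 = 0.43² + (-0.48)² + (-0.30)² + 0.23² + 0.20² + 0.07² + 0.78² + 0.04² + 0.41² = 1.3812
With 9 standardized items, total variance = 9. Proportion = 1.3812/9 = 0.1535 → 15.35%.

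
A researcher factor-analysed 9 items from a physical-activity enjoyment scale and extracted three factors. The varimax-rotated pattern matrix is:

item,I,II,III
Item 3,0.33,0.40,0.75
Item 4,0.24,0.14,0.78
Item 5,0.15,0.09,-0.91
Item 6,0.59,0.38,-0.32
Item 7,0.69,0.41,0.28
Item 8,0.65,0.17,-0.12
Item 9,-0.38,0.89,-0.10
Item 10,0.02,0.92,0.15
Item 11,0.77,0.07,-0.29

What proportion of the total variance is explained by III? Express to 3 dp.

0.257

SS loadings for III = 0.75² + 0.78² + (-0.91)² + (-0.32)² + 0.28² + (-0.12)² + (-0.10)² + 0.15² + (-0.29)² = 2.3108
Proportion of variance = 2.3108 / 9 = 0.2568.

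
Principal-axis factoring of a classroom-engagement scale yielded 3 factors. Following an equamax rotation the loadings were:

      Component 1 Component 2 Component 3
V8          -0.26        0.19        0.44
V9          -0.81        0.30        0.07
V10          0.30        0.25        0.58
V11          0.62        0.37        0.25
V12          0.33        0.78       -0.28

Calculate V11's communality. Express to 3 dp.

h² = 0.62² + 0.37² + 0.25² = 0.3844 + 0.1369 + 0.0625 = 0.5838

0.584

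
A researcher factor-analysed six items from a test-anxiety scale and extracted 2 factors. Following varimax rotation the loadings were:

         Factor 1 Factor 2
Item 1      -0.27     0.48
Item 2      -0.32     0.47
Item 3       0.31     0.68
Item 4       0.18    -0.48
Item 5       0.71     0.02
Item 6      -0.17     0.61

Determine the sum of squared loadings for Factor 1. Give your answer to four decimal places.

0.8368

SS loadings for Factor 1 = (-0.27)² + (-0.32)² + 0.31² + 0.18² + 0.71² + (-0.17)² = 0.0729 + 0.1024 + 0.0961 + 0.0324 + 0.5041 + 0.0289 = 0.8368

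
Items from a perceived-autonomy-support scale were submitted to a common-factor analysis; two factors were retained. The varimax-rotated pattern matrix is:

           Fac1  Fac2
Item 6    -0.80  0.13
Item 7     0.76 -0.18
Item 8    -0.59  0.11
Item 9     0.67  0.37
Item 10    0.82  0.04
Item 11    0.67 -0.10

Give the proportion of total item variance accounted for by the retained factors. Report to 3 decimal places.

Communalities: 0.6569, 0.6100, 0.3602, 0.5858, 0.6740, 0.4589; Σh² = 3.3458.
Total variance with 6 standardized items is 6, so the solution explains 3.3458/6 = 0.5576.

0.558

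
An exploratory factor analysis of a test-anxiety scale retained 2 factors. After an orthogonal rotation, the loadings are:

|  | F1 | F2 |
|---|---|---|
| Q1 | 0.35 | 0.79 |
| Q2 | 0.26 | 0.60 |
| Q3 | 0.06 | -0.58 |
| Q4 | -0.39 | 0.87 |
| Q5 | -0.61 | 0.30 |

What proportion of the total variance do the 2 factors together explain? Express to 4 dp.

SS loadings by factor: 0.7179, 2.1674; total = 2.8853.
Total variance with 5 standardized items is 5, so the solution explains 2.8853/5 = 0.5771.

0.5771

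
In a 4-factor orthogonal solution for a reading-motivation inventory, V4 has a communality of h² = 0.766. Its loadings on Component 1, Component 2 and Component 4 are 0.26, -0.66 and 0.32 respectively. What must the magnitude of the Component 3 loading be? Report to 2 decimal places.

0.40

Under orthogonal rotation h² = Σλ², so λ_Component 3² = h² − (0.6056) = 0.766 − 0.6056 = 0.1604.
|λ| = √0.1604 = 0.4005.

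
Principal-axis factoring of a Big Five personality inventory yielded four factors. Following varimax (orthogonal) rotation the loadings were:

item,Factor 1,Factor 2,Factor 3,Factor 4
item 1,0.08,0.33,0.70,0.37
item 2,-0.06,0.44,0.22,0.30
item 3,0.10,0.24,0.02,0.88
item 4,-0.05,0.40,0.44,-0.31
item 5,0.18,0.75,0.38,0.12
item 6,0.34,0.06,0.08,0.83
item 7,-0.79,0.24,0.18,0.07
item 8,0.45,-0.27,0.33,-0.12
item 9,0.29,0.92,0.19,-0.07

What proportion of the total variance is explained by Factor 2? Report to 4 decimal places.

SS loadings for Factor 2 = 0.33² + 0.44² + 0.24² + 0.40² + 0.75² + 0.06² + 0.24² + (-0.27)² + 0.92² = 2.0631
Proportion of variance = 2.0631 / 9 = 0.2292.

0.2292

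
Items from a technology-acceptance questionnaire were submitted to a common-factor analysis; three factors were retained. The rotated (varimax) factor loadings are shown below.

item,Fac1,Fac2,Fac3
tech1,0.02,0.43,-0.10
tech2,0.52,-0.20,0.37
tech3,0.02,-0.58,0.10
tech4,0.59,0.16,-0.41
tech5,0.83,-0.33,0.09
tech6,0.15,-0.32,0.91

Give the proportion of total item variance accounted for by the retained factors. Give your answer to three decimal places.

Communalities: 0.1953, 0.4473, 0.3468, 0.5418, 0.8059, 0.9530; Σh² = 3.2901.
Total variance with 6 standardized items is 6, so the solution explains 3.2901/6 = 0.5484.

0.548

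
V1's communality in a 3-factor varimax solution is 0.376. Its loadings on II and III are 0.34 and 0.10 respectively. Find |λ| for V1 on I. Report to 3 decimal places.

Under orthogonal rotation h² = Σλ², so λ_I² = h² − (0.1256) = 0.376 − 0.1256 = 0.2504.
|λ| = √0.2504 = 0.5004.

0.500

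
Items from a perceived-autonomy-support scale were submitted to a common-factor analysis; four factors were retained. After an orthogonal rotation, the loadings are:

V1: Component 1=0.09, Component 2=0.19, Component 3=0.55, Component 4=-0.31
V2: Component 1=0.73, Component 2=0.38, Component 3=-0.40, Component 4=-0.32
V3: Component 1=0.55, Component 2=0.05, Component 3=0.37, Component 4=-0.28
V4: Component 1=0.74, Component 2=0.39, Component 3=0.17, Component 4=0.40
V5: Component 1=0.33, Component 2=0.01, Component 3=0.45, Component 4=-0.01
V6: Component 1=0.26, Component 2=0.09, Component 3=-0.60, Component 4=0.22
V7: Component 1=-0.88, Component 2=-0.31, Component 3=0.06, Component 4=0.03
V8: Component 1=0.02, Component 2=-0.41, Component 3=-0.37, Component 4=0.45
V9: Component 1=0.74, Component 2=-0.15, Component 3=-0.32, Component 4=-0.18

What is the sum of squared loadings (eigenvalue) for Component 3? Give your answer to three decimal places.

SS loadings for Component 3 = 0.55² + (-0.40)² + 0.37² + 0.17² + 0.45² + (-0.60)² + 0.06² + (-0.37)² + (-0.32)² = 0.3025 + 0.1600 + 0.1369 + 0.0289 + 0.2025 + 0.3600 + 0.0036 + 0.1369 + 0.1024 = 1.4337

1.434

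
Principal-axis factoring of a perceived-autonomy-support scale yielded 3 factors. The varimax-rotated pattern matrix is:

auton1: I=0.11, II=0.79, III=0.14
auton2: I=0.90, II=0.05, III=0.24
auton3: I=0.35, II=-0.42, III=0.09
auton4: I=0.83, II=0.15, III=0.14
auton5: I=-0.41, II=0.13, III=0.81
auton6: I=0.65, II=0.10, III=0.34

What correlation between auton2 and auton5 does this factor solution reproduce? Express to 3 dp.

r̂ = Σ λ_i·λ_j across factors = (0.90)(-0.41) + (0.05)(0.13) + (0.24)(0.81)
  = -0.3690 +0.0065 +0.1944 = -0.1681

-0.168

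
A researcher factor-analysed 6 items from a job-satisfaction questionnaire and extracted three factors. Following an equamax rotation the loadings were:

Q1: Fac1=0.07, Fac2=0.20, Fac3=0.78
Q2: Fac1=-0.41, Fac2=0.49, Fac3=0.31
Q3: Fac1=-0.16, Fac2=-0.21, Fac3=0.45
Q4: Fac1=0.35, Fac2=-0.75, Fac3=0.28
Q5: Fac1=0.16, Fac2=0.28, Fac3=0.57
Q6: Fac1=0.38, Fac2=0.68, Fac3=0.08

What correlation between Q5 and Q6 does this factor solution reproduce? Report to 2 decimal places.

0.30

r̂ = Σ λ_i·λ_j across factors = (0.16)(0.38) + (0.28)(0.68) + (0.57)(0.08)
  = +0.0608 +0.1904 +0.0456 = 0.2968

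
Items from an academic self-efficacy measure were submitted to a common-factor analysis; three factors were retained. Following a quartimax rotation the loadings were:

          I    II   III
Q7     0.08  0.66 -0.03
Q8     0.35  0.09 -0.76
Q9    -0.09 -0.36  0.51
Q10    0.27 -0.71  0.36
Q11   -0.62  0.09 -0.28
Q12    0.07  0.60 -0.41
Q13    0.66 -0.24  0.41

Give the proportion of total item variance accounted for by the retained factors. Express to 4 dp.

Communalities: 0.4429, 0.7082, 0.3978, 0.7066, 0.4709, 0.5330, 0.6613; Σh² = 3.9207.
Total variance with 7 standardized items is 7, so the solution explains 3.9207/7 = 0.5601.

0.5601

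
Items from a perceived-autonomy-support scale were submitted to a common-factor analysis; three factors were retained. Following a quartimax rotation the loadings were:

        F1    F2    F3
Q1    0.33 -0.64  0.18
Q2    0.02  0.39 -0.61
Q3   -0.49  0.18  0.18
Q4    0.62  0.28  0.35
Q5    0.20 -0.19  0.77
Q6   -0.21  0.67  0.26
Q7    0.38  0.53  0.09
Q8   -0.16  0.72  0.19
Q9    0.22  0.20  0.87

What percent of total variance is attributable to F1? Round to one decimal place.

11.5%

SS loadings for F1 = 0.33² + 0.02² + (-0.49)² + 0.62² + 0.20² + (-0.21)² + 0.38² + (-0.16)² + 0.22² = 1.0363
With 9 standardized items, total variance = 9. Proportion = 1.0363/9 = 0.1151 → 11.51%.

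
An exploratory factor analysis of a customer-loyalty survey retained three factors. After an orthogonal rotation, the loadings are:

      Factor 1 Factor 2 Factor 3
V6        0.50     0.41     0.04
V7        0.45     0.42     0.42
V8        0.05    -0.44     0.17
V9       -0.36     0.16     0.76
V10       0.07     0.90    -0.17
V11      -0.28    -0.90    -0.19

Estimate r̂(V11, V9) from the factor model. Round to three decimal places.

r̂ = Σ λ_i·λ_j across factors = (-0.28)(-0.36) + (-0.90)(0.16) + (-0.19)(0.76)
  = +0.1008 -0.1440 -0.1444 = -0.1876

-0.188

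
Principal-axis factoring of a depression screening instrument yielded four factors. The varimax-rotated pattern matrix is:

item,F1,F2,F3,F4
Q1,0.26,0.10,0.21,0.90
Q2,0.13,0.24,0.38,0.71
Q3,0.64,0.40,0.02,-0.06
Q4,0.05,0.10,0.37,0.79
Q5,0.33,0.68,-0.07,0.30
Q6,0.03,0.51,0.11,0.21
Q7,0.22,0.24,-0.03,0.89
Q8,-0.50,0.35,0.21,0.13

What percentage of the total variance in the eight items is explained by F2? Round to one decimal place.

SS loadings for F2 = 0.10² + 0.24² + 0.40² + 0.10² + 0.68² + 0.51² + 0.24² + 0.35² = 1.1402
With 8 standardized items, total variance = 8. Proportion = 1.1402/8 = 0.1425 → 14.25%.

14.3%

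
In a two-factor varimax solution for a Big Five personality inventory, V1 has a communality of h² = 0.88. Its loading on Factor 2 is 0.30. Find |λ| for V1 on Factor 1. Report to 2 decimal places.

Under orthogonal rotation h² = Σλ², so λ_Factor 1² = h² − (0.0900) = 0.88 − 0.0900 = 0.7900.
|λ| = √0.7900 = 0.8888.

0.89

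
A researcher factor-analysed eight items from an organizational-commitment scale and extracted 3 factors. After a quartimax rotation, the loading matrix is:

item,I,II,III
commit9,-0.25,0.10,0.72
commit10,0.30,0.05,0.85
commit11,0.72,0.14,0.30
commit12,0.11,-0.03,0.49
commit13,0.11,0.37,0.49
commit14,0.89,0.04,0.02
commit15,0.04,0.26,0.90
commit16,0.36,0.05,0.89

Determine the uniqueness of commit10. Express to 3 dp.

0.185

h² = 0.30² + 0.05² + 0.85² = 0.0900 + 0.0025 + 0.7225 = 0.8150
Uniqueness u² = 1 − h² = 1 − 0.8150 = 0.1850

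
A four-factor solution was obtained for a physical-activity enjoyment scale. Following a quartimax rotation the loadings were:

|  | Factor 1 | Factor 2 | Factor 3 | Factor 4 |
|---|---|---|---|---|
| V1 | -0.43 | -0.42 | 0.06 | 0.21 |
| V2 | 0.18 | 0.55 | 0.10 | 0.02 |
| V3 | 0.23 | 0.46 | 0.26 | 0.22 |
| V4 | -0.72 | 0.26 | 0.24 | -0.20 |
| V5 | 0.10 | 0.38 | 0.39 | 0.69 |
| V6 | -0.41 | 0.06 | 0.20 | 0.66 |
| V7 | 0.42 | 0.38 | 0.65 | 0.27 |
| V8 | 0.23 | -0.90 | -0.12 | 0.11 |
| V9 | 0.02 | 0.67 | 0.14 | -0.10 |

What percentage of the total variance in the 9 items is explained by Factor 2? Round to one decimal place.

25.7%

SS loadings for Factor 2 = (-0.42)² + 0.55² + 0.46² + 0.26² + 0.38² + 0.06² + 0.38² + (-0.90)² + 0.67² = 2.3094
With 9 standardized items, total variance = 9. Proportion = 2.3094/9 = 0.2566 → 25.66%.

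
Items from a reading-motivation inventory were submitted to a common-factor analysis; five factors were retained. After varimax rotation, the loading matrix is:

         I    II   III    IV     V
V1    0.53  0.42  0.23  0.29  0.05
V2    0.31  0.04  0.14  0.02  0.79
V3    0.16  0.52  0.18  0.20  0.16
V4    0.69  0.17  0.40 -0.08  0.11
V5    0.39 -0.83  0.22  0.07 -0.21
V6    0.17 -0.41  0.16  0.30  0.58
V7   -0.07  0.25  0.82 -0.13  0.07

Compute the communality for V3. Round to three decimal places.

h² = 0.16² + 0.52² + 0.18² + 0.20² + 0.16² = 0.0256 + 0.2704 + 0.0324 + 0.0400 + 0.0256 = 0.3940

0.394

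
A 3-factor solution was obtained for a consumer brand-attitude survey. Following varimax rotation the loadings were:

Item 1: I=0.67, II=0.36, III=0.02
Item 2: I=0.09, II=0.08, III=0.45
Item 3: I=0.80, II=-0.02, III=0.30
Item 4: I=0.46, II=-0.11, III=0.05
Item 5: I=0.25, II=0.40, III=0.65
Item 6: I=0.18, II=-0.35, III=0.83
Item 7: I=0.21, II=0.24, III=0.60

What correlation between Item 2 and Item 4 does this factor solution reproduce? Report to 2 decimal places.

r̂ = Σ λ_i·λ_j across factors = (0.09)(0.46) + (0.08)(-0.11) + (0.45)(0.05)
  = +0.0414 -0.0088 +0.0225 = 0.0551

0.06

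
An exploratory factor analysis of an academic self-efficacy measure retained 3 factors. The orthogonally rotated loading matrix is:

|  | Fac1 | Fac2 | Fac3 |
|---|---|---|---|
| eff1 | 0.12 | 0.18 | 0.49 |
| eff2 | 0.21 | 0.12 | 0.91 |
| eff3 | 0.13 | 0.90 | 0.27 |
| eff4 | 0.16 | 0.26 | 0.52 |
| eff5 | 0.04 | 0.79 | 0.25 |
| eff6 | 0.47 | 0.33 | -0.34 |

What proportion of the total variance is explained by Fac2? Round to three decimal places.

0.276

SS loadings for Fac2 = 0.18² + 0.12² + 0.90² + 0.26² + 0.79² + 0.33² = 1.6574
Proportion of variance = 1.6574 / 6 = 0.2762.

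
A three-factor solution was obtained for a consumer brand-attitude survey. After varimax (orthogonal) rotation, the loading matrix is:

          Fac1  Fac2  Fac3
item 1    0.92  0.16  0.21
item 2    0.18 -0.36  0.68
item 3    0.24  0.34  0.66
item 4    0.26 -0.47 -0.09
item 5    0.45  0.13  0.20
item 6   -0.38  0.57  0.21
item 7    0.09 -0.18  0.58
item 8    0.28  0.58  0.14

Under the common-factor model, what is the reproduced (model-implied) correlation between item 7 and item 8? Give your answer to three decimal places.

r̂ = Σ λ_i·λ_j across factors = (0.09)(0.28) + (-0.18)(0.58) + (0.58)(0.14)
  = +0.0252 -0.1044 +0.0812 = 0.0020

0.002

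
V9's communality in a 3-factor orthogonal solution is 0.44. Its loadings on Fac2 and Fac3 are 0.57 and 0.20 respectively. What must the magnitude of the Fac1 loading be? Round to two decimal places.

0.27

Under orthogonal rotation h² = Σλ², so λ_Fac1² = h² − (0.3649) = 0.44 − 0.3649 = 0.0751.
|λ| = √0.0751 = 0.2740.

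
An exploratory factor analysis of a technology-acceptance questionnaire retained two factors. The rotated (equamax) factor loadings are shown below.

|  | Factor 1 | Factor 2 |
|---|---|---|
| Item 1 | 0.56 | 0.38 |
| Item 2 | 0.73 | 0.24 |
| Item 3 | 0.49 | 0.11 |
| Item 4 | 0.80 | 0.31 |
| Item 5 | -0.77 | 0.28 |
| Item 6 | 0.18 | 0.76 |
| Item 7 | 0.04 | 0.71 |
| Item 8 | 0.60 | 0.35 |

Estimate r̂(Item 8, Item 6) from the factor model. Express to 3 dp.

r̂ = Σ λ_i·λ_j across factors = (0.60)(0.18) + (0.35)(0.76)
  = +0.1080 +0.2660 = 0.3740

0.374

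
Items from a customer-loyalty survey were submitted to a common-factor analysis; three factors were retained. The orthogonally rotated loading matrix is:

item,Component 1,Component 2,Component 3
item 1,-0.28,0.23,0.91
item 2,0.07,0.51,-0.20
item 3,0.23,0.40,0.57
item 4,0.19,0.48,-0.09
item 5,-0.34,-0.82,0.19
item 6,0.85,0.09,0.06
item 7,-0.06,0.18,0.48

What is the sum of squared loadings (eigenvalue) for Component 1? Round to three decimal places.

1.014

SS loadings for Component 1 = (-0.28)² + 0.07² + 0.23² + 0.19² + (-0.34)² + 0.85² + (-0.06)² = 0.0784 + 0.0049 + 0.0529 + 0.0361 + 0.1156 + 0.7225 + 0.0036 = 1.0140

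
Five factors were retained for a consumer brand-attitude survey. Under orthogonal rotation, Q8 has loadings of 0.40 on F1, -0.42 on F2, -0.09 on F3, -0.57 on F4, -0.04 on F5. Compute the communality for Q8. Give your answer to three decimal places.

h² = 0.40² + (-0.42)² + (-0.09)² + (-0.57)² + (-0.04)² = 0.1600 + 0.1764 + 0.0081 + 0.3249 + 0.0016 = 0.6710

0.671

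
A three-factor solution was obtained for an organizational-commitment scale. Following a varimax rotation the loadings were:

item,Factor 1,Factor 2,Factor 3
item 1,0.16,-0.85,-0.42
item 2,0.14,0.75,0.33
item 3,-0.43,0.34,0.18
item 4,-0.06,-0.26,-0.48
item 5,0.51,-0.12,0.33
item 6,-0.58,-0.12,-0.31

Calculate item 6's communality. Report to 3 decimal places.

0.447

h² = (-0.58)² + (-0.12)² + (-0.31)² = 0.3364 + 0.0144 + 0.0961 = 0.4469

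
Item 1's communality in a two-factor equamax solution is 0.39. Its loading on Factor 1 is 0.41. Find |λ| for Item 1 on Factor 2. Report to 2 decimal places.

0.47

Under orthogonal rotation h² = Σλ², so λ_Factor 2² = h² − (0.1681) = 0.39 − 0.1681 = 0.2219.
|λ| = √0.2219 = 0.4711.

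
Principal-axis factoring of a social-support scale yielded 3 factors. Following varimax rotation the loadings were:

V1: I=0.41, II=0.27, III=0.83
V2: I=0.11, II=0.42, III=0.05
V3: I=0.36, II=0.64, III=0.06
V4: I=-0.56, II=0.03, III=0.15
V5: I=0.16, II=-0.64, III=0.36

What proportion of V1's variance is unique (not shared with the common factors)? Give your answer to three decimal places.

0.070

h² = 0.41² + 0.27² + 0.83² = 0.1681 + 0.0729 + 0.6889 = 0.9299
Uniqueness u² = 1 − h² = 1 − 0.9299 = 0.0701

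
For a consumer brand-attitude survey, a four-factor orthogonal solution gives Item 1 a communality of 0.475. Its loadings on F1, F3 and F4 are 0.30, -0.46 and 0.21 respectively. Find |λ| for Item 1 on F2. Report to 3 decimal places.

0.360

Under orthogonal rotation h² = Σλ², so λ_F2² = h² − (0.3457) = 0.475 − 0.3457 = 0.1293.
|λ| = √0.1293 = 0.3596.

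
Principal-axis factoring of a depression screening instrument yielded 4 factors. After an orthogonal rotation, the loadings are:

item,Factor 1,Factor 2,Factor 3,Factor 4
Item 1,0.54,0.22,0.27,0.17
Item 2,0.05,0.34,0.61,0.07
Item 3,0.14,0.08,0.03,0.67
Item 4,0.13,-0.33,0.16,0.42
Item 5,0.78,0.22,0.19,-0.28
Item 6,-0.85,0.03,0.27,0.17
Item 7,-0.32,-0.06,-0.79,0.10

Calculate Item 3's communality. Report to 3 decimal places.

h² = 0.14² + 0.08² + 0.03² + 0.67² = 0.0196 + 0.0064 + 0.0009 + 0.4489 = 0.4758

0.476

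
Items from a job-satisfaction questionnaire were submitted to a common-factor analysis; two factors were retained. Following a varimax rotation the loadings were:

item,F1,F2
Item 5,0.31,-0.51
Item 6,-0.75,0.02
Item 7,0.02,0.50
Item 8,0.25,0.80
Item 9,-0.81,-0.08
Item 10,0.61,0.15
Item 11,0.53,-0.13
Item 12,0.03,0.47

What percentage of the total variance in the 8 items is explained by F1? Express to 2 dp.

25.39%

SS loadings for F1 = 0.31² + (-0.75)² + 0.02² + 0.25² + (-0.81)² + 0.61² + 0.53² + 0.03² = 2.0315
With 8 standardized items, total variance = 8. Proportion = 2.0315/8 = 0.2539 → 25.39%.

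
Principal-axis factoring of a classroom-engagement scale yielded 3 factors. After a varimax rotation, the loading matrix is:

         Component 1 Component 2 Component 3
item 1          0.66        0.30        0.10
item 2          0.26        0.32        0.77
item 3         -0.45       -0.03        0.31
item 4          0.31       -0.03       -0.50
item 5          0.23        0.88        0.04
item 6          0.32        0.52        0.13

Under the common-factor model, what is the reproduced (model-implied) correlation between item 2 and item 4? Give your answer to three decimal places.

-0.314

r̂ = Σ λ_i·λ_j across factors = (0.26)(0.31) + (0.32)(-0.03) + (0.77)(-0.50)
  = +0.0806 -0.0096 -0.3850 = -0.3140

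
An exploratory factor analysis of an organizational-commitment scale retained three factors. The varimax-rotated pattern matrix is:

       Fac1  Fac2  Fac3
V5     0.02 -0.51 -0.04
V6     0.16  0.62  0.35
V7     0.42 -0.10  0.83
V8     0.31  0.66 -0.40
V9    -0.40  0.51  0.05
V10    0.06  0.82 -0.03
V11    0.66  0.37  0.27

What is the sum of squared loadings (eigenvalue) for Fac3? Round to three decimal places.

1.049

SS loadings for Fac3 = (-0.04)² + 0.35² + 0.83² + (-0.40)² + 0.05² + (-0.03)² + 0.27² = 0.0016 + 0.1225 + 0.6889 + 0.1600 + 0.0025 + 0.0009 + 0.0729 = 1.0493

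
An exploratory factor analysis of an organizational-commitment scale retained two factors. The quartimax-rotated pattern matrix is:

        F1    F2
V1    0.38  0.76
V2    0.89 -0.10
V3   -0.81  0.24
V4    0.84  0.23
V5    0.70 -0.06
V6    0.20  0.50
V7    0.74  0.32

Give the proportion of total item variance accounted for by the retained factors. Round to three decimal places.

0.633

SS loadings by factor: 3.3758, 1.0541; total = 4.4299.
Total variance with 7 standardized items is 7, so the solution explains 4.4299/7 = 0.6328.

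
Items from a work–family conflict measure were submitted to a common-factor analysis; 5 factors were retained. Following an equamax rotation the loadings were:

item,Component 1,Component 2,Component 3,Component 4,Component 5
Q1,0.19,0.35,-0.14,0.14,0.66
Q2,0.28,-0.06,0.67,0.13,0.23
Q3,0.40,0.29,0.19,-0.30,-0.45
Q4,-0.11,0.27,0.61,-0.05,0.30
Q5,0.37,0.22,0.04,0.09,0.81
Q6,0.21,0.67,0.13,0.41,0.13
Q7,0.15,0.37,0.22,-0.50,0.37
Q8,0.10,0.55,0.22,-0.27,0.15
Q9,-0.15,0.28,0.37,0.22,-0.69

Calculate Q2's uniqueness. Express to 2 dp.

h² = 0.28² + (-0.06)² + 0.67² + 0.13² + 0.23² = 0.0784 + 0.0036 + 0.4489 + 0.0169 + 0.0529 = 0.6007
Uniqueness u² = 1 − h² = 1 − 0.6007 = 0.3993

0.40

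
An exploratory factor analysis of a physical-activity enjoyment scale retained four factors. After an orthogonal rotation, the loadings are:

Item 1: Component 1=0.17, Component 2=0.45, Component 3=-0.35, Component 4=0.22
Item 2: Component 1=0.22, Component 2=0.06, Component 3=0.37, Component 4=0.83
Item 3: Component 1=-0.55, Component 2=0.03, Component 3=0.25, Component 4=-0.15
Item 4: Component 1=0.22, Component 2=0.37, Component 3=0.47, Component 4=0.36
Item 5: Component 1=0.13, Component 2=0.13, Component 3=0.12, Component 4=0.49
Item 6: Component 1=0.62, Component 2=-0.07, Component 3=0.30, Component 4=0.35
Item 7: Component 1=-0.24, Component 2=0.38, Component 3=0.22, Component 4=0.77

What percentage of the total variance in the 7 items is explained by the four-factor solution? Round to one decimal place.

Communalities: 0.4023, 0.8778, 0.3884, 0.5358, 0.2883, 0.6018, 0.8433; Σh² = 3.9377.
Total variance with 7 standardized items is 7, so the solution explains 3.9377/7 = 0.5625 = 56.25%.

56.3%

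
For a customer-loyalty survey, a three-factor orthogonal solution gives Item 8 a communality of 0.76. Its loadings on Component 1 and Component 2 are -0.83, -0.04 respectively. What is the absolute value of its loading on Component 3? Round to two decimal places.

Under orthogonal rotation h² = Σλ², so λ_Component 3² = h² − (0.6905) = 0.76 − 0.6905 = 0.0695.
|λ| = √0.0695 = 0.2636.

0.26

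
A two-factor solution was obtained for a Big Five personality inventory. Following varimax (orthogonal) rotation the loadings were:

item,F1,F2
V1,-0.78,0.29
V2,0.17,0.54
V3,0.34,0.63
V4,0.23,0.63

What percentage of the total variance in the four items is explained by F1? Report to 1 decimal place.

SS loadings for F1 = (-0.78)² + 0.17² + 0.34² + 0.23² = 0.8058
With 4 standardized items, total variance = 4. Proportion = 0.8058/4 = 0.2015 → 20.15%.

20.1%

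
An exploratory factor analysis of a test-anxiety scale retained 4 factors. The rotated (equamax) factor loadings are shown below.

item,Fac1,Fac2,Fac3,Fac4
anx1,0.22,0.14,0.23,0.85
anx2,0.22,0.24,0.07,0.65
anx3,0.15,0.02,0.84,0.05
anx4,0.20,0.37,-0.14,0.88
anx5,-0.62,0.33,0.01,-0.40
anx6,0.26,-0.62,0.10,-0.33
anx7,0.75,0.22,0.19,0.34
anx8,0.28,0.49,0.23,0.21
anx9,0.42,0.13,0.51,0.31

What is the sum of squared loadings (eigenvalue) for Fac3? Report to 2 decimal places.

1.14

SS loadings for Fac3 = 0.23² + 0.07² + 0.84² + (-0.14)² + 0.01² + 0.10² + 0.19² + 0.23² + 0.51² = 0.0529 + 0.0049 + 0.7056 + 0.0196 + 0.0001 + 0.0100 + 0.0361 + 0.0529 + 0.2601 = 1.1422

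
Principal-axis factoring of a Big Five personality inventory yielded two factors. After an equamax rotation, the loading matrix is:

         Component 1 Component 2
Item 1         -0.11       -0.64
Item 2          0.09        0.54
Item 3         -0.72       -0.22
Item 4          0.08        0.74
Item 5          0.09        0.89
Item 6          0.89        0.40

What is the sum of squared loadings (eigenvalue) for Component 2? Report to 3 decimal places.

SS loadings for Component 2 = (-0.64)² + 0.54² + (-0.22)² + 0.74² + 0.89² + 0.40² = 0.4096 + 0.2916 + 0.0484 + 0.5476 + 0.7921 + 0.1600 = 2.2493

2.249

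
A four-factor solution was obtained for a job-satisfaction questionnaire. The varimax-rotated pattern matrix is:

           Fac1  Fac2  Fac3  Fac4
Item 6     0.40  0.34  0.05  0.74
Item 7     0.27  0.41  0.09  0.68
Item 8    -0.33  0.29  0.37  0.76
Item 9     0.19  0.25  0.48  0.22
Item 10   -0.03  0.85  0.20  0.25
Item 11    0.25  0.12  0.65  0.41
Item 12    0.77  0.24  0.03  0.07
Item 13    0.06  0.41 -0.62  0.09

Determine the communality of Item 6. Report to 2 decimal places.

0.83

h² = 0.40² + 0.34² + 0.05² + 0.74² = 0.1600 + 0.1156 + 0.0025 + 0.5476 = 0.8257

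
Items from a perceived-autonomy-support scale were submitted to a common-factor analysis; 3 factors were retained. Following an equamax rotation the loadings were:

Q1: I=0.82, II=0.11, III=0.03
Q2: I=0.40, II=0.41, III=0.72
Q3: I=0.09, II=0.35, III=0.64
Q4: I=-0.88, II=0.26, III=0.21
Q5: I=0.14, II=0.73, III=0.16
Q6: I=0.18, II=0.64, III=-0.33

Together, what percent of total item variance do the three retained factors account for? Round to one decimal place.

Communalities: 0.6854, 0.8465, 0.5402, 0.8861, 0.5781, 0.5509; Σh² = 4.0872.
Total variance with 6 standardized items is 6, so the solution explains 4.0872/6 = 0.6812 = 68.12%.

68.1%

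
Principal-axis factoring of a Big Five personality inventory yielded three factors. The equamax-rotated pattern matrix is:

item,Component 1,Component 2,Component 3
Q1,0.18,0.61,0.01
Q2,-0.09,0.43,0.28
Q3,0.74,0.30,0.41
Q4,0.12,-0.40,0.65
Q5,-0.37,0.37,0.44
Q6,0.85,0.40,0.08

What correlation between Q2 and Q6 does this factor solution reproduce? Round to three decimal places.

r̂ = Σ λ_i·λ_j across factors = (-0.09)(0.85) + (0.43)(0.40) + (0.28)(0.08)
  = -0.0765 +0.1720 +0.0224 = 0.1179

0.118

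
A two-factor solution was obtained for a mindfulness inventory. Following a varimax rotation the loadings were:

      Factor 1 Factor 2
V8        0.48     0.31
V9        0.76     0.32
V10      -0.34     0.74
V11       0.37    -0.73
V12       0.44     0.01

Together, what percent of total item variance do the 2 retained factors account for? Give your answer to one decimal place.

50.7%

Communalities: 0.3265, 0.6800, 0.6632, 0.6698, 0.1937; Σh² = 2.5332.
Total variance with 5 standardized items is 5, so the solution explains 2.5332/5 = 0.5066 = 50.66%.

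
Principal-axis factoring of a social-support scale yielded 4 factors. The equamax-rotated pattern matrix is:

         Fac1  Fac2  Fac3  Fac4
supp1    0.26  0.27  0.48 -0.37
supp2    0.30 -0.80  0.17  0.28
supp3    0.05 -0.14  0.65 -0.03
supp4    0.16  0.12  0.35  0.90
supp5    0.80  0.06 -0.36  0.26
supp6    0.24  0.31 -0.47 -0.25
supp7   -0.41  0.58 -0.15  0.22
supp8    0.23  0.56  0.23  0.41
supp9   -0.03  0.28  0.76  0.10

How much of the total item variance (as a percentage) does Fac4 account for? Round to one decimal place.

15.4%

SS loadings for Fac4 = (-0.37)² + 0.28² + (-0.03)² + 0.90² + 0.26² + (-0.25)² + 0.22² + 0.41² + 0.10² = 1.3828
With 9 standardized items, total variance = 9. Proportion = 1.3828/9 = 0.1536 → 15.36%.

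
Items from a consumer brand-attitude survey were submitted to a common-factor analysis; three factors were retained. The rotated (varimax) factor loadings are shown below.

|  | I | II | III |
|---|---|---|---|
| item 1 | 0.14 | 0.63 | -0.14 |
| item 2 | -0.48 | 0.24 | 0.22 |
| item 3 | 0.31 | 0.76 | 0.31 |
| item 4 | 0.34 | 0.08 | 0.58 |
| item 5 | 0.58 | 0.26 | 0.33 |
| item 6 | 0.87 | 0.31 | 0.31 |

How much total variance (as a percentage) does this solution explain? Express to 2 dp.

Communalities: 0.4361, 0.3364, 0.7698, 0.4584, 0.5129, 0.9491; Σh² = 3.4627.
Total variance with 6 standardized items is 6, so the solution explains 3.4627/6 = 0.5771 = 57.71%.

57.71%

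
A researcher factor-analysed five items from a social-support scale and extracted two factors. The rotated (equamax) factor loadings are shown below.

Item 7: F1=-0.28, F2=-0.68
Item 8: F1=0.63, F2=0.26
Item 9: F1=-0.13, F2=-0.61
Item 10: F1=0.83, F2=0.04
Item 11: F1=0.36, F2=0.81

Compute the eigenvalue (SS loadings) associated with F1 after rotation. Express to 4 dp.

SS loadings for F1 = (-0.28)² + 0.63² + (-0.13)² + 0.83² + 0.36² = 0.0784 + 0.3969 + 0.0169 + 0.6889 + 0.1296 = 1.3107

1.3107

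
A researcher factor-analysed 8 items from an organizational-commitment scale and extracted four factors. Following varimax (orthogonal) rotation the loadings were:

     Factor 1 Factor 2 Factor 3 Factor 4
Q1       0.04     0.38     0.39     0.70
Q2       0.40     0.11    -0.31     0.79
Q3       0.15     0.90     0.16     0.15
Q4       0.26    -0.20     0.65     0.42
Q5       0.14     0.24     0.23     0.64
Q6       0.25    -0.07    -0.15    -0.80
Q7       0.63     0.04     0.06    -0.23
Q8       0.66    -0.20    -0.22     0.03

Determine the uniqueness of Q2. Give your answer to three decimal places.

0.108

h² = 0.40² + 0.11² + (-0.31)² + 0.79² = 0.1600 + 0.0121 + 0.0961 + 0.6241 = 0.8923
Uniqueness u² = 1 − h² = 1 − 0.8923 = 0.1077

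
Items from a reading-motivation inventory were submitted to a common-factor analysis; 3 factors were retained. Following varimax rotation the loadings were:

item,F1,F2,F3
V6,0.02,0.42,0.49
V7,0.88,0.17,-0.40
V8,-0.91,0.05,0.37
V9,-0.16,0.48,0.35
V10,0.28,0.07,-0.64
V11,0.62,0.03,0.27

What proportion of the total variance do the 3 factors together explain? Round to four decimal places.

Communalities: 0.4169, 0.9633, 0.9675, 0.3785, 0.4929, 0.4582; Σh² = 3.6773.
Total variance with 6 standardized items is 6, so the solution explains 3.6773/6 = 0.6129.

0.6129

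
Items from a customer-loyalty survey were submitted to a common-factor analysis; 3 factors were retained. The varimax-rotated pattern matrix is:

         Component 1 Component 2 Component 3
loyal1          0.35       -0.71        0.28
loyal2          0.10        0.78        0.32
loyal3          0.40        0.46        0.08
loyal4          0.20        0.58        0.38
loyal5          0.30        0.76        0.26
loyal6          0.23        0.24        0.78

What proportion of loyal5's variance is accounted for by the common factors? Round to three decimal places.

h² = 0.30² + 0.76² + 0.26² = 0.0900 + 0.5776 + 0.0676 = 0.7352

0.735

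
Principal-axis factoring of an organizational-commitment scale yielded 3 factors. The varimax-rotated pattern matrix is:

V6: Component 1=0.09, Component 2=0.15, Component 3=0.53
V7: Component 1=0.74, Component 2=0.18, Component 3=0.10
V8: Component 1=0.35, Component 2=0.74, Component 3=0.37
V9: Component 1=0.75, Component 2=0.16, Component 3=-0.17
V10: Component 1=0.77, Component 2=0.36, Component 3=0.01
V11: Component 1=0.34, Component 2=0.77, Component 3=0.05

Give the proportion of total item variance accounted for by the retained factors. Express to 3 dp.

0.627

SS loadings by factor: 1.9492, 1.3506, 0.4593; total = 3.7591.
Total variance with 6 standardized items is 6, so the solution explains 3.7591/6 = 0.6265.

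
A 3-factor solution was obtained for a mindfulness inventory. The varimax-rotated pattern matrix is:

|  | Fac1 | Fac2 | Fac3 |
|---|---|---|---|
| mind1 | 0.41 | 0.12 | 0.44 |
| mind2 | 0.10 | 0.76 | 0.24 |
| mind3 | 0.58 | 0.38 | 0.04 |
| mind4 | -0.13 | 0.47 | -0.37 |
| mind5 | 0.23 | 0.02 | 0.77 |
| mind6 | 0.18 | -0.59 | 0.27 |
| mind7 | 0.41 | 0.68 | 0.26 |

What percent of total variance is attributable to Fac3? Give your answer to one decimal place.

16.0%

SS loadings for Fac3 = 0.44² + 0.24² + 0.04² + (-0.37)² + 0.77² + 0.27² + 0.26² = 1.1231
With 7 standardized items, total variance = 7. Proportion = 1.1231/7 = 0.1604 → 16.04%.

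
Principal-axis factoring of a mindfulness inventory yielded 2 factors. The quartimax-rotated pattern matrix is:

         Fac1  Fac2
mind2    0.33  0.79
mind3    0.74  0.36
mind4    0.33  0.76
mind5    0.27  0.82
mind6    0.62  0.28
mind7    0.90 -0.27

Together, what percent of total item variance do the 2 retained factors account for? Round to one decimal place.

SS loadings by factor: 2.0327, 2.1550; total = 4.1877.
Total variance with 6 standardized items is 6, so the solution explains 4.1877/6 = 0.6980 = 69.80%.

69.8%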